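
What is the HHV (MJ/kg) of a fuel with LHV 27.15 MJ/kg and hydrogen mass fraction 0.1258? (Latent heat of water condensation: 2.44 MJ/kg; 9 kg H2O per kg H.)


HHV = LHV + H_frac * 9 * 2.44
= 27.15 + 0.1258 * 9 * 2.44
= 29.9126 MJ/kg

29.9126 MJ/kg


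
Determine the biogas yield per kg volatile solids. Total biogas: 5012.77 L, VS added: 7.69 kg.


Y = V / VS
= 5012.77 / 7.69
= 651.8557 L/kg VS

651.8557 L/kg VS


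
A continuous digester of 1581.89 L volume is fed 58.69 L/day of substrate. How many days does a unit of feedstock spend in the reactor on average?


HRT = V / Q
= 1581.89 / 58.69
= 26.9533 days

26.9533 days


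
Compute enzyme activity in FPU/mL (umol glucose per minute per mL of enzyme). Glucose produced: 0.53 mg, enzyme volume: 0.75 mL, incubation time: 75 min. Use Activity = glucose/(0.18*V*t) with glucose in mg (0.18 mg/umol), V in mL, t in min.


Activity = glucose_mg / (0.18 mg/umol * V_mL * t_min)
= 0.53 / (0.18 * 0.75 * 75)
= 0.0523 FPU/mL

0.0523 FPU/mL


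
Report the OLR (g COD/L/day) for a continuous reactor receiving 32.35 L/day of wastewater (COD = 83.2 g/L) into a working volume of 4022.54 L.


OLR = Q * S / V
= 32.35 * 83.2 / 4022.54
= 0.6691 g/L/day

0.6691 g/L/day


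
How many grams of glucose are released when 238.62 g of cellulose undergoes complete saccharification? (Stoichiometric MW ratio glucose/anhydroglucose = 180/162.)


glucose = cellulose * 180/162
= 238.62 * 180/162
= 265.1333 g

265.1333 g


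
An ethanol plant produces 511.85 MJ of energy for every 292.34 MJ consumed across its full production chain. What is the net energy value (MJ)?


NEV = E_out - E_in
= 511.85 - 292.34
= 219.5100 MJ

219.5100 MJ


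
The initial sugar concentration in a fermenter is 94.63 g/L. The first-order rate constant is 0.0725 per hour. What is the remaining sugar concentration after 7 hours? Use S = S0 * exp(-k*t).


S = S0 * exp(-k * t)
S = 94.63 * exp(-0.0725 * 7)
S = 56.9671 g/L

56.9671 g/L


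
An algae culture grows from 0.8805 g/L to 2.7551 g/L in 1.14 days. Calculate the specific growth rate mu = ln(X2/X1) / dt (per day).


mu = ln(X2/X1) / dt
= ln(2.7551/0.8805) / 1.14
= 1.0006 per day

1.0006 per day


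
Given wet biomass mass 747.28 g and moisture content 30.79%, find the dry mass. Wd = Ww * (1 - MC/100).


Wd = Ww * (1 - MC/100)
= 747.28 * (1 - 30.79/100)
= 517.1925 g

517.1925 g


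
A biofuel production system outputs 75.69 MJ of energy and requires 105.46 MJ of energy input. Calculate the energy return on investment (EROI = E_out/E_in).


EROI = E_out / E_in
= 75.69 / 105.46
= 0.7177

0.7177


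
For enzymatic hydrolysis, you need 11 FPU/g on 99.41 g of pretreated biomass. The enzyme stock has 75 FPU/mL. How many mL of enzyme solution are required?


V = dosage * m_sub / activity
V = 11 * 99.41 / 75
V = 14.5801 mL

14.5801 mL


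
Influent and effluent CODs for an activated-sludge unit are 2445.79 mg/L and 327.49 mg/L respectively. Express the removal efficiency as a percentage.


eta = (COD_in - COD_out) / COD_in * 100
= (2445.79 - 327.49) / 2445.79 * 100
= 86.6101%

86.6101%


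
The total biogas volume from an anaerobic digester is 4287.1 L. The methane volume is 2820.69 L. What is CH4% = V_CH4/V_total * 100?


CH4% = V_CH4 / V_total * 100
= 2820.69 / 4287.1 * 100
= 65.7948%

65.7948%


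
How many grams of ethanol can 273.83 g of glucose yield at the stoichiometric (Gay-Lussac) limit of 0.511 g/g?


Theoretical ethanol yield: m_EtOH = 0.511 * m_glucose
m_EtOH = 0.511 * 273.83 = 139.9271 g

139.9271 g


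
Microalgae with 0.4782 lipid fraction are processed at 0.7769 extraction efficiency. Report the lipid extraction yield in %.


Y = lipid_content * extraction_eff * 100
= 0.4782 * 0.7769 * 100
= 37.1514%

37.1514%


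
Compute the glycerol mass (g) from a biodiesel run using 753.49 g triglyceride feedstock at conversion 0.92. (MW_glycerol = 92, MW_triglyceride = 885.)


glycerol = oil * conv * (92/885)
= 753.49 * 0.92 * 92 / 885
= 72.0626 g

72.0626 g


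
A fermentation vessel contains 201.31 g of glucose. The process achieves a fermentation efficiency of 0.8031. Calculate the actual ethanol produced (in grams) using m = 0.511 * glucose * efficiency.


Actual ethanol: m = 0.511 * 201.31 * 0.8031
m = 82.6144 g

82.6144 g


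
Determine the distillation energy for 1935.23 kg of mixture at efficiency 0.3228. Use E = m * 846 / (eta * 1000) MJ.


E = m * 846 / (eta * 1000)
= 1935.23 * 846 / (0.3228 * 1000)
= 5071.8853 MJ

5071.8853 MJ


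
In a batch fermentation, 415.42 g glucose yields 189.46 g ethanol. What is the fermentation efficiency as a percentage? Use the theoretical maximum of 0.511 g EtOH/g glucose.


Fermentation efficiency = (actual / (0.511 * glucose)) * 100
= (189.46 / (0.511 * 415.42)) * 100
= 89.2502%

89.2502%


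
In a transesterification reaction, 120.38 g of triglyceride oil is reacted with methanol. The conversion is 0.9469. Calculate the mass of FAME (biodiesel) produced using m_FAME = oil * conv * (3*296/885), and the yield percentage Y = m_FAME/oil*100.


m_FAME = oil * conv * (3 * 296 / 885) = oil * conv * (888/885)
= 120.38 * 0.9469 * 888 / 885
= 114.3742 g
Y = m_FAME / oil * 100 = conv * (888/885) * 100
= 0.9469 * 888 / 885 * 100
= 95.01%

114.3742 g FAME; Y = 95.01%


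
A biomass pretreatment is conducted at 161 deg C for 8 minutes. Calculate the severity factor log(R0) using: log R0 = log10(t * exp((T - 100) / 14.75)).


logR0 = log10(t * exp((T - 100) / 14.75))
= log10(8 * exp((161 - 100) / 14.75))
= 2.6992

2.6992


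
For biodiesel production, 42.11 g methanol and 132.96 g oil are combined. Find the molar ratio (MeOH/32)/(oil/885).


Molar ratio = n_MeOH / n_oil = (MeOH/32) / (oil/885) = (MeOH * 885) / (32 * oil)
= (42.11 * 885) / (32 * 132.96)
= 8.7591

8.7591


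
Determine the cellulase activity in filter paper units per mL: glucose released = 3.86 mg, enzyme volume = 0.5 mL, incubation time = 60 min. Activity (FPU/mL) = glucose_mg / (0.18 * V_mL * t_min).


Activity = glucose_mg / (0.18 mg/umol * V_mL * t_min)
= 3.86 / (0.18 * 0.5 * 60)
= 0.7148 FPU/mL

0.7148 FPU/mL


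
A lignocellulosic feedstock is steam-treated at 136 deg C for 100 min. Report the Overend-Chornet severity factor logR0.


logR0 = log10(t * exp((T - 100) / 14.75))
= log10(100 * exp((136 - 100) / 14.75))
= 3.0600

3.0600


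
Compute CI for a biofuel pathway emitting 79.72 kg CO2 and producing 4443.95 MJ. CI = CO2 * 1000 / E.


CI = CO2 * 1000 / E
= 79.72 * 1000 / 4443.95
= 17.9390 g CO2/MJ

17.9390 g CO2/MJ


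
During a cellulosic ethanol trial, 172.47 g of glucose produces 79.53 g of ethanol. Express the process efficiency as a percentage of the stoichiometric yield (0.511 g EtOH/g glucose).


Fermentation efficiency = (actual / (0.511 * glucose)) * 100
= (79.53 / (0.511 * 172.47)) * 100
= 90.2395%

90.2395%


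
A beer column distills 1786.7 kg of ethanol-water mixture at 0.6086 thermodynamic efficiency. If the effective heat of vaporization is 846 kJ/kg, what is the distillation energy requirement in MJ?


E = m * 846 / (eta * 1000)
= 1786.7 * 846 / (0.6086 * 1000)
= 2483.6480 MJ

2483.6480 MJ


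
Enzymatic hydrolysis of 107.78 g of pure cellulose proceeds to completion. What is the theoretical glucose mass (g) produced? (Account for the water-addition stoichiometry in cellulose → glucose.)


glucose = cellulose * 180/162
= 107.78 * 180/162
= 119.7556 g

119.7556 g


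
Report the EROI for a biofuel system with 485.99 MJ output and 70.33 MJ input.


EROI = E_out / E_in
= 485.99 / 70.33
= 6.9101

6.9101


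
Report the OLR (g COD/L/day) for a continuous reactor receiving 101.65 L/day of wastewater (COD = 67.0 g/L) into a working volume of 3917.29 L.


OLR = Q * S / V
= 101.65 * 67.0 / 3917.29
= 1.7386 g/L/day

1.7386 g/L/day


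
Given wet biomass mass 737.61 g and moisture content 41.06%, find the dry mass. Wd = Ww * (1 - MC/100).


Wd = Ww * (1 - MC/100)
= 737.61 * (1 - 41.06/100)
= 434.7473 g

434.7473 g


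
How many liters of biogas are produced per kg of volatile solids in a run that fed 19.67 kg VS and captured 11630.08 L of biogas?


Y = V / VS
= 11630.08 / 19.67
= 591.2598 L/kg VS

591.2598 L/kg VS


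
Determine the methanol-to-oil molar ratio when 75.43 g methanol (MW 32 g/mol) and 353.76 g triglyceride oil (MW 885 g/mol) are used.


Molar ratio = n_MeOH / n_oil = (MeOH/32) / (oil/885) = (MeOH * 885) / (32 * oil)
= (75.43 * 885) / (32 * 353.76)
= 5.8970

5.8970


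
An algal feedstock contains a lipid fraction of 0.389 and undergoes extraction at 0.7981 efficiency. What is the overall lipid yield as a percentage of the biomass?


Y = lipid_content * extraction_eff * 100
= 0.389 * 0.7981 * 100
= 31.0461%

31.0461%


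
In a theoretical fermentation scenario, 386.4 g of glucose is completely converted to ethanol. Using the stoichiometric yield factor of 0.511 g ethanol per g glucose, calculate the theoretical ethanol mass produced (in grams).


Theoretical ethanol yield: m_EtOH = 0.511 * m_glucose
m_EtOH = 0.511 * 386.4 = 197.4504 g

197.4504 g


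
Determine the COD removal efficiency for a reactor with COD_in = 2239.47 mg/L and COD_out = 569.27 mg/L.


eta = (COD_in - COD_out) / COD_in * 100
= (2239.47 - 569.27) / 2239.47 * 100
= 74.5801%

74.5801%


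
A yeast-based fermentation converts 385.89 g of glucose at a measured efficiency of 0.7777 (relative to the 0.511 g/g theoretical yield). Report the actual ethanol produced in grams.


Actual ethanol: m = 0.511 * 385.89 * 0.7777
m = 153.3545 g

153.3545 g


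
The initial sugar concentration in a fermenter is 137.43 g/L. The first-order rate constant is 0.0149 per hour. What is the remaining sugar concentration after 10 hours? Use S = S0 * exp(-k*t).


S = S0 * exp(-k * t)
S = 137.43 * exp(-0.0149 * 10)
S = 118.4054 g/L

118.4054 g/L


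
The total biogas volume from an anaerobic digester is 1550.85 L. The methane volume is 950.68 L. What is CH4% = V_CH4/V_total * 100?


CH4% = V_CH4 / V_total * 100
= 950.68 / 1550.85 * 100
= 61.3006%

61.3006%


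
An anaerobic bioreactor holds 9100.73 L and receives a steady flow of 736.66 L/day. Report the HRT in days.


HRT = V / Q
= 9100.73 / 736.66
= 12.3540 days

12.3540 days


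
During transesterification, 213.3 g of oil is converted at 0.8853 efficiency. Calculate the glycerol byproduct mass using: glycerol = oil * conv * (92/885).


glycerol = oil * conv * (92/885)
= 213.3 * 0.8853 * 92 / 885
= 19.6303 g

19.6303 g


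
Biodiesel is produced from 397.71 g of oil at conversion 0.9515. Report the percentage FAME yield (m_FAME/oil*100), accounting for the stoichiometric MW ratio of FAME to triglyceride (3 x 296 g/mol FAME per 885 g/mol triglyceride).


m_FAME = oil * conv * (3 * 296 / 885) = oil * conv * (888/885)
= 397.71 * 0.9515 * 888 / 885
= 379.7038 g
Y = m_FAME / oil * 100 = conv * (888/885) * 100
= 0.9515 * 888 / 885 * 100
= 95.47%

95.47%


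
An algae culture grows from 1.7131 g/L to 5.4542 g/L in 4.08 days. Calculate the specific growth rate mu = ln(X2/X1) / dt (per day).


mu = ln(X2/X1) / dt
= ln(5.4542/1.7131) / 4.08
= 0.2838 per day

0.2838 per day


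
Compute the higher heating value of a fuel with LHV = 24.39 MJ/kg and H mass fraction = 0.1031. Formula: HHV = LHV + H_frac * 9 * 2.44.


HHV = LHV + H_frac * 9 * 2.44
= 24.39 + 0.1031 * 9 * 2.44
= 26.6541 MJ/kg

26.6541 MJ/kg


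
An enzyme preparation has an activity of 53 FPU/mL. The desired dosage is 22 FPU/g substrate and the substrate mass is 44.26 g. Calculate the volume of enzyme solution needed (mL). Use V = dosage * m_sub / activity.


V = dosage * m_sub / activity
V = 22 * 44.26 / 53
V = 18.3721 mL

18.3721 mL


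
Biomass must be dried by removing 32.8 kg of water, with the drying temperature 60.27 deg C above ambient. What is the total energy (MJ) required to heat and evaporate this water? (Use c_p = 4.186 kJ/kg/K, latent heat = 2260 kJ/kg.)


E = m_water * (4.186 * dT + 2260) / 1000
= 32.8 * (4.186 * 60.27 + 2260) / 1000
= 82.4031 MJ

82.4031 MJ


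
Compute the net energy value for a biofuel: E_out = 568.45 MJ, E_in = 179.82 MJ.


NEV = E_out - E_in
= 568.45 - 179.82
= 388.6300 MJ

388.6300 MJ


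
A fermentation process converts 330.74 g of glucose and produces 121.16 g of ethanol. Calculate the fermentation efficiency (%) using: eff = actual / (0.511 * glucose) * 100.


Fermentation efficiency = (actual / (0.511 * glucose)) * 100
= (121.16 / (0.511 * 330.74)) * 100
= 71.6889%

71.6889%


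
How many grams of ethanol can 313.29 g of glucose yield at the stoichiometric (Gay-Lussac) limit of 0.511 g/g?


Theoretical ethanol yield: m_EtOH = 0.511 * m_glucose
m_EtOH = 0.511 * 313.29 = 160.0912 g

160.0912 g


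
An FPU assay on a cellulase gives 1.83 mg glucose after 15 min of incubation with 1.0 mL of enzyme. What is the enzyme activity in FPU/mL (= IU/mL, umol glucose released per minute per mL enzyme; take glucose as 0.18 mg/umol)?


Activity = glucose_mg / (0.18 mg/umol * V_mL * t_min)
= 1.83 / (0.18 * 1.0 * 15)
= 0.6778 FPU/mL

0.6778 FPU/mL


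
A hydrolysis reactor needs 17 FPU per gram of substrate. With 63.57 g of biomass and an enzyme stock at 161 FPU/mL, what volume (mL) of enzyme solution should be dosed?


V = dosage * m_sub / activity
V = 17 * 63.57 / 161
V = 6.7124 mL

6.7124 mL


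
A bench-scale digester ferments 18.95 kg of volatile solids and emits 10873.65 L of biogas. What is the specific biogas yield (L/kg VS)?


Y = V / VS
= 10873.65 / 18.95
= 573.8074 L/kg VS

573.8074 L/kg VS


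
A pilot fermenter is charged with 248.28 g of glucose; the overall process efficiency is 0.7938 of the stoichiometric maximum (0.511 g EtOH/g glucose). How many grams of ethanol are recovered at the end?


Actual ethanol: m = 0.511 * 248.28 * 0.7938
m = 100.7103 g

100.7103 g


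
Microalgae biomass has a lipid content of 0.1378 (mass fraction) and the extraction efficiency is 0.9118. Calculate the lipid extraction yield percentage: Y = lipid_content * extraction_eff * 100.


Y = lipid_content * extraction_eff * 100
= 0.1378 * 0.9118 * 100
= 12.5646%

12.5646%


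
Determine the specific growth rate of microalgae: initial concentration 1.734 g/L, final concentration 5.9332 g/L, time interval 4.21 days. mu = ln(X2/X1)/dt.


mu = ln(X2/X1) / dt
= ln(5.9332/1.734) / 4.21
= 0.2922 per day

0.2922 per day


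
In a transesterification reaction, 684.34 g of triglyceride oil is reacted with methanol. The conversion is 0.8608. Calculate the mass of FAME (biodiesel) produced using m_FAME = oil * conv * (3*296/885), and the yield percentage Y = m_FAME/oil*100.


m_FAME = oil * conv * (3 * 296 / 885) = oil * conv * (888/885)
= 684.34 * 0.8608 * 888 / 885
= 591.0768 g
Y = m_FAME / oil * 100 = conv * (888/885) * 100
= 0.8608 * 888 / 885 * 100
= 86.37%

591.0768 g FAME; Y = 86.37%


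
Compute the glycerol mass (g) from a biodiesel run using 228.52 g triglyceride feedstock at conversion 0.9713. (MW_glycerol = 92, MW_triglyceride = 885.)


glycerol = oil * conv * (92/885)
= 228.52 * 0.9713 * 92 / 885
= 23.0740 g

23.0740 g


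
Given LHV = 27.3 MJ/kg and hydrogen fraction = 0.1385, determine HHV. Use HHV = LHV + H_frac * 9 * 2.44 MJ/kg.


HHV = LHV + H_frac * 9 * 2.44
= 27.3 + 0.1385 * 9 * 2.44
= 30.3415 MJ/kg

30.3415 MJ/kg


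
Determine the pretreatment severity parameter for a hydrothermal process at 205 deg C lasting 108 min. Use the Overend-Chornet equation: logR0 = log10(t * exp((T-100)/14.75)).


logR0 = log10(t * exp((T - 100) / 14.75))
= log10(108 * exp((205 - 100) / 14.75))
= 5.1250

5.1250


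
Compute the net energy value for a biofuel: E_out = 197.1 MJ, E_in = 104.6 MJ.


NEV = E_out - E_in
= 197.1 - 104.6
= 92.5000 MJ

92.5000 MJ


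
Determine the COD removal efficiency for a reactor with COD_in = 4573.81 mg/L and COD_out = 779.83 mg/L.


eta = (COD_in - COD_out) / COD_in * 100
= (4573.81 - 779.83) / 4573.81 * 100
= 82.9501%

82.9501%


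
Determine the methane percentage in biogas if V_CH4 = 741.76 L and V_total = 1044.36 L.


CH4% = V_CH4 / V_total * 100
= 741.76 / 1044.36 * 100
= 71.0253%

71.0253%


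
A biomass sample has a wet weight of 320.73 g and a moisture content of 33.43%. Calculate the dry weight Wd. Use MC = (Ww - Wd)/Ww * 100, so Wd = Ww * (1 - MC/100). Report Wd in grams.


Wd = Ww * (1 - MC/100)
= 320.73 * (1 - 33.43/100)
= 213.5100 g

213.5100 g


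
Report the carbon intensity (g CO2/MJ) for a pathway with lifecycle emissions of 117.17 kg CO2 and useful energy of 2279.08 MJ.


CI = CO2 * 1000 / E
= 117.17 * 1000 / 2279.08
= 51.4111 g CO2/MJ

51.4111 g CO2/MJ


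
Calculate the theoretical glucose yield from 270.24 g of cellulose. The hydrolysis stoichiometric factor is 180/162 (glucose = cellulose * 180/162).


glucose = cellulose * 180/162
= 270.24 * 180/162
= 300.2667 g

300.2667 g


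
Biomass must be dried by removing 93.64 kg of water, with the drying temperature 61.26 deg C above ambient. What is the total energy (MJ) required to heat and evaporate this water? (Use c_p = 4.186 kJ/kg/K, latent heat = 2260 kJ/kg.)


E = m_water * (4.186 * dT + 2260) / 1000
= 93.64 * (4.186 * 61.26 + 2260) / 1000
= 235.6389 MJ

235.6389 MJ


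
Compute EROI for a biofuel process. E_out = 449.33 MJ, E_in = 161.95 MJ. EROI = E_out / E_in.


EROI = E_out / E_in
= 449.33 / 161.95
= 2.7745

2.7745


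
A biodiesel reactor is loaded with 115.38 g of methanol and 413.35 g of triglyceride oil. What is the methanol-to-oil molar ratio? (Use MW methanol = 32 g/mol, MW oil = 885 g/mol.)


Molar ratio = n_MeOH / n_oil = (MeOH/32) / (oil/885) = (MeOH * 885) / (32 * oil)
= (115.38 * 885) / (32 * 413.35)
= 7.7198

7.7198


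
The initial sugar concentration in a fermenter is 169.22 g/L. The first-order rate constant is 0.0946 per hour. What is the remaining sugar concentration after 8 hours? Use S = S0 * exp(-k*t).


S = S0 * exp(-k * t)
S = 169.22 * exp(-0.0946 * 8)
S = 79.3922 g/L

79.3922 g/L


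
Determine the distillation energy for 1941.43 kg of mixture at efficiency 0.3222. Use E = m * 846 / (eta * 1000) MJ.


E = m * 846 / (eta * 1000)
= 1941.43 * 846 / (0.3222 * 1000)
= 5097.6095 MJ

5097.6095 MJ


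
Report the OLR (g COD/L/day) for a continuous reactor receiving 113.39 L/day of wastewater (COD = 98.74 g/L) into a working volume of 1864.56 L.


OLR = Q * S / V
= 113.39 * 98.74 / 1864.56
= 6.0047 g/L/day

6.0047 g/L/day


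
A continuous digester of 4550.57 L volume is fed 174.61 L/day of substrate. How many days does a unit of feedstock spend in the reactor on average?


HRT = V / Q
= 4550.57 / 174.61
= 26.0613 days

26.0613 days


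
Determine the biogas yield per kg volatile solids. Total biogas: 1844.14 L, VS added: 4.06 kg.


Y = V / VS
= 1844.14 / 4.06
= 454.2217 L/kg VS

454.2217 L/kg VS


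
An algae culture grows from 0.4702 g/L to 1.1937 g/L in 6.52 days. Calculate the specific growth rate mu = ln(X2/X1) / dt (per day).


mu = ln(X2/X1) / dt
= ln(1.1937/0.4702) / 6.52
= 0.1429 per day

0.1429 per day


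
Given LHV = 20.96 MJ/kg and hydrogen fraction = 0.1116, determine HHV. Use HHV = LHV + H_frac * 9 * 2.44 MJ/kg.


HHV = LHV + H_frac * 9 * 2.44
= 20.96 + 0.1116 * 9 * 2.44
= 23.4107 MJ/kg

23.4107 MJ/kg


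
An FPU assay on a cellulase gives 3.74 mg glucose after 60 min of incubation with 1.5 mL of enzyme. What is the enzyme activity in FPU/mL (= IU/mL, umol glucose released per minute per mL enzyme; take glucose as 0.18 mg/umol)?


Activity = glucose_mg / (0.18 mg/umol * V_mL * t_min)
= 3.74 / (0.18 * 1.5 * 60)
= 0.2309 FPU/mL

0.2309 FPU/mL


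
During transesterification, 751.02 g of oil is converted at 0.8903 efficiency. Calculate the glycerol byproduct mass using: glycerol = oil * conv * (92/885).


glycerol = oil * conv * (92/885)
= 751.02 * 0.8903 * 92 / 885
= 69.5076 g

69.5076 g


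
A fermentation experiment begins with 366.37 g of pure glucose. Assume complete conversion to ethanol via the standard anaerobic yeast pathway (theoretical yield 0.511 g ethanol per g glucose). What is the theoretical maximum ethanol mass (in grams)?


Theoretical ethanol yield: m_EtOH = 0.511 * m_glucose
m_EtOH = 0.511 * 366.37 = 187.2151 g

187.2151 g


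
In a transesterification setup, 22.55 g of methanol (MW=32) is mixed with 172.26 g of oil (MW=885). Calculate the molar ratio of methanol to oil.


Molar ratio = n_MeOH / n_oil = (MeOH/32) / (oil/885) = (MeOH * 885) / (32 * oil)
= (22.55 * 885) / (32 * 172.26)
= 3.6204

3.6204


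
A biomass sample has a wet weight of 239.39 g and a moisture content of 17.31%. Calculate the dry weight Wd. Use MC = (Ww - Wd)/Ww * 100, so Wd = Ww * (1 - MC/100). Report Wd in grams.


Wd = Ww * (1 - MC/100)
= 239.39 * (1 - 17.31/100)
= 197.9516 g

197.9516 g


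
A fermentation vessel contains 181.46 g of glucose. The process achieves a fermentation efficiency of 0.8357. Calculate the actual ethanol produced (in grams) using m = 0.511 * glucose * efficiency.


Actual ethanol: m = 0.511 * 181.46 * 0.8357
m = 77.4912 g

77.4912 g


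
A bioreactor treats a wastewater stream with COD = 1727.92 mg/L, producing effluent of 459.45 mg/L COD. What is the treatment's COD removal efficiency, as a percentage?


eta = (COD_in - COD_out) / COD_in * 100
= (1727.92 - 459.45) / 1727.92 * 100
= 73.4102%

73.4102%


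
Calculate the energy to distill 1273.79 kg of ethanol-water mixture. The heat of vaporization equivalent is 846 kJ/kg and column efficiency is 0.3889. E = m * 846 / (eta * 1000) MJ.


E = m * 846 / (eta * 1000)
= 1273.79 * 846 / (0.3889 * 1000)
= 2770.9600 MJ

2770.9600 MJ


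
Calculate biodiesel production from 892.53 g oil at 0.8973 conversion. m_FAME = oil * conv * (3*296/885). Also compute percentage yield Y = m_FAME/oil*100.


m_FAME = oil * conv * (3 * 296 / 885) = oil * conv * (888/885)
= 892.53 * 0.8973 * 888 / 885
= 803.5820 g
Y = m_FAME / oil * 100 = conv * (888/885) * 100
= 0.8973 * 888 / 885 * 100
= 90.03%

803.5820 g FAME; Y = 90.03%


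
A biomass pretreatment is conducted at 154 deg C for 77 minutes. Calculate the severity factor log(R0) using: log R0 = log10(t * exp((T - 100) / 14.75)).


logR0 = log10(t * exp((T - 100) / 14.75))
= log10(77 * exp((154 - 100) / 14.75))
= 3.4765

3.4765


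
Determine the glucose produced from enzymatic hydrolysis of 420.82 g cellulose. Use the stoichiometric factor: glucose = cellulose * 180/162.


glucose = cellulose * 180/162
= 420.82 * 180/162
= 467.5778 g

467.5778 g


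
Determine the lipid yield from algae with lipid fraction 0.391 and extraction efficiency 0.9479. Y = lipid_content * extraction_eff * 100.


Y = lipid_content * extraction_eff * 100
= 0.391 * 0.9479 * 100
= 37.0629%

37.0629%


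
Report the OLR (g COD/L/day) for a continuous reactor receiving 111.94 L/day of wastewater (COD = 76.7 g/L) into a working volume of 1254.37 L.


OLR = Q * S / V
= 111.94 * 76.7 / 1254.37
= 6.8447 g/L/day

6.8447 g/L/day


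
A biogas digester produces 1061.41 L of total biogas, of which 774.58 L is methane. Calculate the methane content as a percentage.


CH4% = V_CH4 / V_total * 100
= 774.58 / 1061.41 * 100
= 72.9765%

72.9765%


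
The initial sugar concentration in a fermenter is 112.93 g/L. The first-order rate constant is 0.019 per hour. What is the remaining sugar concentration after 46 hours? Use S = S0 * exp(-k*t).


S = S0 * exp(-k * t)
S = 112.93 * exp(-0.019 * 46)
S = 47.1233 g/L

47.1233 g/L


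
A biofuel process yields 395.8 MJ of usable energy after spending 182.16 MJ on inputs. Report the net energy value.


NEV = E_out - E_in
= 395.8 - 182.16
= 213.6400 MJ

213.6400 MJ


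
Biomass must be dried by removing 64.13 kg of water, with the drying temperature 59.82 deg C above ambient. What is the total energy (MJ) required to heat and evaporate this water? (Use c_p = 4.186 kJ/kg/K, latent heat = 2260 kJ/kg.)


E = m_water * (4.186 * dT + 2260) / 1000
= 64.13 * (4.186 * 59.82 + 2260) / 1000
= 160.9924 MJ

160.9924 MJ


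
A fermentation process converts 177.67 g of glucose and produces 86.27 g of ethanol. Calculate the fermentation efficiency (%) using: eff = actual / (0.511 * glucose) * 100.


Fermentation efficiency = (actual / (0.511 * glucose)) * 100
= (86.27 / (0.511 * 177.67)) * 100
= 95.0221%

95.0221%


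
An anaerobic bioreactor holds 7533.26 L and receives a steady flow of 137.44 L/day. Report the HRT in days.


HRT = V / Q
= 7533.26 / 137.44
= 54.8113 days

54.8113 days


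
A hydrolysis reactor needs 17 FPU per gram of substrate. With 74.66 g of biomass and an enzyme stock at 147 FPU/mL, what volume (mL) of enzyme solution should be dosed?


V = dosage * m_sub / activity
V = 17 * 74.66 / 147
V = 8.6341 mL

8.6341 mL


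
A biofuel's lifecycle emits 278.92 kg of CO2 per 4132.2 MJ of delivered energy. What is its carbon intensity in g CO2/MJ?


CI = CO2 * 1000 / E
= 278.92 * 1000 / 4132.2
= 67.4992 g CO2/MJ

67.4992 g CO2/MJ


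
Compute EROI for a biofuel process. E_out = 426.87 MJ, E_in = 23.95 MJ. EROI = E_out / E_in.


EROI = E_out / E_in
= 426.87 / 23.95
= 17.8234

17.8234


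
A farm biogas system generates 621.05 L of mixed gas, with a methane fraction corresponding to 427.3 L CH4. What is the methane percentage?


CH4% = V_CH4 / V_total * 100
= 427.3 / 621.05 * 100
= 68.8028%

68.8028%


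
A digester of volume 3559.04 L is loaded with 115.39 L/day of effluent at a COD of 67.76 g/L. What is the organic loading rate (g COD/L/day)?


OLR = Q * S / V
= 115.39 * 67.76 / 3559.04
= 2.1969 g/L/day

2.1969 g/L/day


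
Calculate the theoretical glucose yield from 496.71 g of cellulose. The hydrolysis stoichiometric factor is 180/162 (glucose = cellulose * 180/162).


glucose = cellulose * 180/162
= 496.71 * 180/162
= 551.9000 g

551.9000 g


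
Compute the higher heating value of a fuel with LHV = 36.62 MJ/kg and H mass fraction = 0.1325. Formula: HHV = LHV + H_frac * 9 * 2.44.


HHV = LHV + H_frac * 9 * 2.44
= 36.62 + 0.1325 * 9 * 2.44
= 39.5297 MJ/kg

39.5297 MJ/kg


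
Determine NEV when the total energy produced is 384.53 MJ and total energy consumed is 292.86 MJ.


NEV = E_out - E_in
= 384.53 - 292.86
= 91.6700 MJ

91.6700 MJ


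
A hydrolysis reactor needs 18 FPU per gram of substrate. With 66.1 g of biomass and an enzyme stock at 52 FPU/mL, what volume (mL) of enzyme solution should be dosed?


V = dosage * m_sub / activity
V = 18 * 66.1 / 52
V = 22.8808 mL

22.8808 mL


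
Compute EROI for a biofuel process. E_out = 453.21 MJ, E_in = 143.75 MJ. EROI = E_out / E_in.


EROI = E_out / E_in
= 453.21 / 143.75
= 3.1528

3.1528


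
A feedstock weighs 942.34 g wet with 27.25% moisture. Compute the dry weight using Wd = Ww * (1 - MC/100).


Wd = Ww * (1 - MC/100)
= 942.34 * (1 - 27.25/100)
= 685.5524 g

685.5524 g


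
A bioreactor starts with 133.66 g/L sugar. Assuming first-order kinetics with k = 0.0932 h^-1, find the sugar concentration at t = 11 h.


S = S0 * exp(-k * t)
S = 133.66 * exp(-0.0932 * 11)
S = 47.9471 g/L

47.9471 g/L


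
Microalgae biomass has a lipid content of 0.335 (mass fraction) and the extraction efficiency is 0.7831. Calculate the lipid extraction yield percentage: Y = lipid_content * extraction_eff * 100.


Y = lipid_content * extraction_eff * 100
= 0.335 * 0.7831 * 100
= 26.2339%

26.2339%


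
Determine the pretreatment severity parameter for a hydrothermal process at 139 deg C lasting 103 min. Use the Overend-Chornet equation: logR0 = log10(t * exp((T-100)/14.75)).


logR0 = log10(t * exp((T - 100) / 14.75))
= log10(103 * exp((139 - 100) / 14.75))
= 3.1611

3.1611


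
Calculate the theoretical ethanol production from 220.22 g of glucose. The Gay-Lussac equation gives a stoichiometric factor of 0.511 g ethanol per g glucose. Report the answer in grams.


Theoretical ethanol yield: m_EtOH = 0.511 * m_glucose
m_EtOH = 0.511 * 220.22 = 112.5324 g

112.5324 g


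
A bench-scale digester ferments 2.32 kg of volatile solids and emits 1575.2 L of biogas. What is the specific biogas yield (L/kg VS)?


Y = V / VS
= 1575.2 / 2.32
= 678.9655 L/kg VS

678.9655 L/kg VS


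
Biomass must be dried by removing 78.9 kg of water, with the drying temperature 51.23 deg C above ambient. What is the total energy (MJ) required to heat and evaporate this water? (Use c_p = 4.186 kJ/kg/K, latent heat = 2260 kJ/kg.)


E = m_water * (4.186 * dT + 2260) / 1000
= 78.9 * (4.186 * 51.23 + 2260) / 1000
= 195.2340 MJ

195.2340 MJ


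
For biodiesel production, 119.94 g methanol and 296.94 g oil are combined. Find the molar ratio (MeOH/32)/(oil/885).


Molar ratio = n_MeOH / n_oil = (MeOH/32) / (oil/885) = (MeOH * 885) / (32 * oil)
= (119.94 * 885) / (32 * 296.94)
= 11.1709

11.1709


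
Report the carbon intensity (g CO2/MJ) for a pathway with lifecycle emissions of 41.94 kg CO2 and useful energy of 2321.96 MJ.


CI = CO2 * 1000 / E
= 41.94 * 1000 / 2321.96
= 18.0623 g CO2/MJ

18.0623 g CO2/MJ


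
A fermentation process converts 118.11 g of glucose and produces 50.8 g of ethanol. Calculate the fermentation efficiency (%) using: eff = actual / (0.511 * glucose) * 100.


Fermentation efficiency = (actual / (0.511 * glucose)) * 100
= (50.8 / (0.511 * 118.11)) * 100
= 84.1698%

84.1698%


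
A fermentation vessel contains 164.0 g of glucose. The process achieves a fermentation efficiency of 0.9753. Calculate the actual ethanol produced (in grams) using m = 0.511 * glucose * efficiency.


Actual ethanol: m = 0.511 * 164.0 * 0.9753
m = 81.7340 g

81.7340 g


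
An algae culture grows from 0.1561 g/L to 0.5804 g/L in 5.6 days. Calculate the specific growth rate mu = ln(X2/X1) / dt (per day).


mu = ln(X2/X1) / dt
= ln(0.5804/0.1561) / 5.6
= 0.2345 per day

0.2345 per day


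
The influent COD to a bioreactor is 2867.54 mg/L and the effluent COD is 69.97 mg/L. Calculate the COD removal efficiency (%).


eta = (COD_in - COD_out) / COD_in * 100
= (2867.54 - 69.97) / 2867.54 * 100
= 97.5599%

97.5599%


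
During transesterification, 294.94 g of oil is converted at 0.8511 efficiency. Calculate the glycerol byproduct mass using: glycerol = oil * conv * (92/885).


glycerol = oil * conv * (92/885)
= 294.94 * 0.8511 * 92 / 885
= 26.0951 g

26.0951 g


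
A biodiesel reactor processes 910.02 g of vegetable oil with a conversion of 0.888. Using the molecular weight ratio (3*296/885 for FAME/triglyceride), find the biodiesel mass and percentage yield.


m_FAME = oil * conv * (3 * 296 / 885) = oil * conv * (888/885)
= 910.02 * 0.888 * 888 / 885
= 810.8371 g
Y = m_FAME / oil * 100 = conv * (888/885) * 100
= 0.888 * 888 / 885 * 100
= 89.10%

810.8371 g FAME; Y = 89.10%


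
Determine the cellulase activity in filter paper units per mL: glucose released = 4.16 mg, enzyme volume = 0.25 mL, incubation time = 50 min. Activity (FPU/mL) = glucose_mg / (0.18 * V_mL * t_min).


Activity = glucose_mg / (0.18 mg/umol * V_mL * t_min)
= 4.16 / (0.18 * 0.25 * 50)
= 1.8489 FPU/mL

1.8489 FPU/mL


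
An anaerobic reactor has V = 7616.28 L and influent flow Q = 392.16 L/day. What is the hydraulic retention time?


HRT = V / Q
= 7616.28 / 392.16
= 19.4214 days

19.4214 days


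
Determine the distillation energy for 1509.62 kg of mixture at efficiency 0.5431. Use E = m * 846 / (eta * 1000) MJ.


E = m * 846 / (eta * 1000)
= 1509.62 * 846 / (0.5431 * 1000)
= 2351.5716 MJ

2351.5716 MJ


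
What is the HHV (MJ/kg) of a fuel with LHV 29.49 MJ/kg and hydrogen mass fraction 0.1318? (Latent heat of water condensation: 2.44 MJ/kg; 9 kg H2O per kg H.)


HHV = LHV + H_frac * 9 * 2.44
= 29.49 + 0.1318 * 9 * 2.44
= 32.3843 MJ/kg

32.3843 MJ/kg


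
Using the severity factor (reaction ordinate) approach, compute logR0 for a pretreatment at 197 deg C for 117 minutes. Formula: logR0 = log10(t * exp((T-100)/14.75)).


logR0 = log10(t * exp((T - 100) / 14.75))
= log10(117 * exp((197 - 100) / 14.75))
= 4.9242

4.9242


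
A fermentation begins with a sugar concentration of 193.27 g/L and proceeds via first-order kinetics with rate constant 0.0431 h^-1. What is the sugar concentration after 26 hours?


S = S0 * exp(-k * t)
S = 193.27 * exp(-0.0431 * 26)
S = 63.0223 g/L

63.0223 g/L


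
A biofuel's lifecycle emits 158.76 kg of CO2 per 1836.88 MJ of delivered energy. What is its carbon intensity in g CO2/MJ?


CI = CO2 * 1000 / E
= 158.76 * 1000 / 1836.88
= 86.4292 g CO2/MJ

86.4292 g CO2/MJ


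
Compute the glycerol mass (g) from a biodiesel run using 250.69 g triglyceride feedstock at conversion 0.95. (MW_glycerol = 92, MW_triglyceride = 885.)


glycerol = oil * conv * (92/885)
= 250.69 * 0.95 * 92 / 885
= 24.7574 g

24.7574 g


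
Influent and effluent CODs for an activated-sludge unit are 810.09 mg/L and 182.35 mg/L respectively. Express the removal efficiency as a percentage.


eta = (COD_in - COD_out) / COD_in * 100
= (810.09 - 182.35) / 810.09 * 100
= 77.4902%

77.4902%


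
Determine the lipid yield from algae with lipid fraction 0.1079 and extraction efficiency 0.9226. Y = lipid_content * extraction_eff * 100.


Y = lipid_content * extraction_eff * 100
= 0.1079 * 0.9226 * 100
= 9.9549%

9.9549%


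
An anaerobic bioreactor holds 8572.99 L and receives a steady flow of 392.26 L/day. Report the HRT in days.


HRT = V / Q
= 8572.99 / 392.26
= 21.8554 days

21.8554 days


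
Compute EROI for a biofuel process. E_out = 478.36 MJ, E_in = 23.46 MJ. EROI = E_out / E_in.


EROI = E_out / E_in
= 478.36 / 23.46
= 20.3905

20.3905


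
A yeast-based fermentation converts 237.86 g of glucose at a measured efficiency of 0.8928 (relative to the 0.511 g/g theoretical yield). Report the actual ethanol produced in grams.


Actual ethanol: m = 0.511 * 237.86 * 0.8928
m = 108.5167 g

108.5167 g


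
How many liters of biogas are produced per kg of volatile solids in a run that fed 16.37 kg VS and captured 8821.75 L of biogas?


Y = V / VS
= 8821.75 / 16.37
= 538.8974 L/kg VS

538.8974 L/kg VS


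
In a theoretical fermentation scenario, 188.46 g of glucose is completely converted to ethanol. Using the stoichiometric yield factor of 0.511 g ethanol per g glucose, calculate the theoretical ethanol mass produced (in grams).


Theoretical ethanol yield: m_EtOH = 0.511 * m_glucose
m_EtOH = 0.511 * 188.46 = 96.3031 g

96.3031 g


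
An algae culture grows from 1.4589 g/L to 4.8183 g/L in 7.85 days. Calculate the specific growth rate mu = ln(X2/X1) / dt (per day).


mu = ln(X2/X1) / dt
= ln(4.8183/1.4589) / 7.85
= 0.1522 per day

0.1522 per day


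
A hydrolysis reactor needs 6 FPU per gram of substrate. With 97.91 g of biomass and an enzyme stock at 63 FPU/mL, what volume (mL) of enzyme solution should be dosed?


V = dosage * m_sub / activity
V = 6 * 97.91 / 63
V = 9.3248 mL

9.3248 mL


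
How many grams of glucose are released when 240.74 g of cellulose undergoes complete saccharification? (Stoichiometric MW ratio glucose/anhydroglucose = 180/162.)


glucose = cellulose * 180/162
= 240.74 * 180/162
= 267.4889 g

267.4889 g


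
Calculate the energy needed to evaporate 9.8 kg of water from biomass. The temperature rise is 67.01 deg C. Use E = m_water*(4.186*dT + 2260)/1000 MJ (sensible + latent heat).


E = m_water * (4.186 * dT + 2260) / 1000
= 9.8 * (4.186 * 67.01 + 2260) / 1000
= 24.8969 MJ

24.8969 MJ


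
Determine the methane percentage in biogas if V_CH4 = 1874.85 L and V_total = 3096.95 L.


CH4% = V_CH4 / V_total * 100
= 1874.85 / 3096.95 * 100
= 60.5386%

60.5386%


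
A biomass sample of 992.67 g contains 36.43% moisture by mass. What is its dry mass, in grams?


Wd = Ww * (1 - MC/100)
= 992.67 * (1 - 36.43/100)
= 631.0403 g

631.0403 g


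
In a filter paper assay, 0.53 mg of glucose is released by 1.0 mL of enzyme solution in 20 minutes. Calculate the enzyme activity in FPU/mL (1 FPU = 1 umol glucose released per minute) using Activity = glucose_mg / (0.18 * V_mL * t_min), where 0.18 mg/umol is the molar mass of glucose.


Activity = glucose_mg / (0.18 mg/umol * V_mL * t_min)
= 0.53 / (0.18 * 1.0 * 20)
= 0.1472 FPU/mL

0.1472 FPU/mL


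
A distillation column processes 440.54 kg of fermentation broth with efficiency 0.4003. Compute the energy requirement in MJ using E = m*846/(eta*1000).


E = m * 846 / (eta * 1000)
= 440.54 * 846 / (0.4003 * 1000)
= 931.0438 MJ

931.0438 MJ


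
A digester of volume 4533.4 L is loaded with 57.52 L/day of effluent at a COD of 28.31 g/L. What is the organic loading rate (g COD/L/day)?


OLR = Q * S / V
= 57.52 * 28.31 / 4533.4
= 0.3592 g/L/day

0.3592 g/L/day


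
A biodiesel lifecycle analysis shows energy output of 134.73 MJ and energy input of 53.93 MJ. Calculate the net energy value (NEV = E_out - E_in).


NEV = E_out - E_in
= 134.73 - 53.93
= 80.8000 MJ

80.8000 MJ


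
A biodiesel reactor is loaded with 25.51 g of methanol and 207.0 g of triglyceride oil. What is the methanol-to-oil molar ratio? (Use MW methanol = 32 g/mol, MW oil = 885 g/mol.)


Molar ratio = n_MeOH / n_oil = (MeOH/32) / (oil/885) = (MeOH * 885) / (32 * oil)
= (25.51 * 885) / (32 * 207.0)
= 3.4083

3.4083


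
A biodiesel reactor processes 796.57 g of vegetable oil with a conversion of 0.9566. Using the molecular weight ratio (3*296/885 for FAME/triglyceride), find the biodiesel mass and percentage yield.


m_FAME = oil * conv * (3 * 296 / 885) = oil * conv * (888/885)
= 796.57 * 0.9566 * 888 / 885
= 764.5819 g
Y = m_FAME / oil * 100 = conv * (888/885) * 100
= 0.9566 * 888 / 885 * 100
= 95.98%

764.5819 g FAME; Y = 95.98%


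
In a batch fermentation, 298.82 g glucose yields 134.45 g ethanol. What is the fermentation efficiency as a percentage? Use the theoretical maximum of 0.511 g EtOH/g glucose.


Fermentation efficiency = (actual / (0.511 * glucose)) * 100
= (134.45 / (0.511 * 298.82)) * 100
= 88.0502%

88.0502%


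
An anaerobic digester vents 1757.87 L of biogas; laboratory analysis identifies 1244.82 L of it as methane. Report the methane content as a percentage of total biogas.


CH4% = V_CH4 / V_total * 100
= 1244.82 / 1757.87 * 100
= 70.8141%

70.8141%


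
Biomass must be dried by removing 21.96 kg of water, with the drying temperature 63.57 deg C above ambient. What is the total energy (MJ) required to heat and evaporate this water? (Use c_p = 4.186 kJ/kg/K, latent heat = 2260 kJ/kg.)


E = m_water * (4.186 * dT + 2260) / 1000
= 21.96 * (4.186 * 63.57 + 2260) / 1000
= 55.4732 MJ

55.4732 MJ


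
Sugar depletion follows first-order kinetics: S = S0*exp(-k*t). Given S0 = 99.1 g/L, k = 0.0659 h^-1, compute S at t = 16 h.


S = S0 * exp(-k * t)
S = 99.1 * exp(-0.0659 * 16)
S = 34.5266 g/L

34.5266 g/L


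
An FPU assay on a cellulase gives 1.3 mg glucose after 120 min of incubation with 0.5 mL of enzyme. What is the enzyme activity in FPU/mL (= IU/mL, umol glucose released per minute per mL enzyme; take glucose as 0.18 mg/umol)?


Activity = glucose_mg / (0.18 mg/umol * V_mL * t_min)
= 1.3 / (0.18 * 0.5 * 120)
= 0.1204 FPU/mL

0.1204 FPU/mL


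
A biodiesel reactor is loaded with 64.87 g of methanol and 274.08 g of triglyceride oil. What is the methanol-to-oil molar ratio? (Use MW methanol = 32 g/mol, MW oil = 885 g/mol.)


Molar ratio = n_MeOH / n_oil = (MeOH/32) / (oil/885) = (MeOH * 885) / (32 * oil)
= (64.87 * 885) / (32 * 274.08)
= 6.5458

6.5458


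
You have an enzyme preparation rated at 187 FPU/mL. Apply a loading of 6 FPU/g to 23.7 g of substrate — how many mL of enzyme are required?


V = dosage * m_sub / activity
V = 6 * 23.7 / 187
V = 0.7604 mL

0.7604 mL
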